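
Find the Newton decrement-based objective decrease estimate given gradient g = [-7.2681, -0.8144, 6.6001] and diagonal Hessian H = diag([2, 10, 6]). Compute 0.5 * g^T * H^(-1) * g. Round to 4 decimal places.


Step 1: H is diagonal, so H^(-1) * g = [-3.6341, -0.0814, 1.1].
Step 2: g^T H^(-1) g = sum_i g_i^2 / H_ii
  = (-7.2681)^2/2 + (-0.8144)^2/10 + (6.6001)^2/6
  = 26.4126 + 0.0663 + 7.2602 = 33.7392
Step 3: Objective decrease = 0.5 * g^T H^(-1) g = 16.8696


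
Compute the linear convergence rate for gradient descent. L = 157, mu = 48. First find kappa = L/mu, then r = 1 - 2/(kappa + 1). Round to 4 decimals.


Step 1: Compute the condition number.
kappa = L/mu = 157/48 = 3.2708
Step 2: Compute the convergence rate.
r = 1 - 2/(kappa + 1) = 1 - 2*mu/(L + mu) = (L - mu)/(L + mu) = 109/205 = 0.5317


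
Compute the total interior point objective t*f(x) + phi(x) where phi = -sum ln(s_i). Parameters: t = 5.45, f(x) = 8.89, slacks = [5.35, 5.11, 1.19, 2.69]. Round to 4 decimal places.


Step 1: Compute log-barrier.
ln values: [1.6771, 1.6312, 0.174, 0.9895]
phi = -(1.6771 + 1.6312 + 0.174 + 0.9895) = -4.4718
Step 2: Compute augmented objective.
t*f(x) = 5.45*8.89 = 48.4505
Total = 48.4505 - 4.4718 = 43.9787


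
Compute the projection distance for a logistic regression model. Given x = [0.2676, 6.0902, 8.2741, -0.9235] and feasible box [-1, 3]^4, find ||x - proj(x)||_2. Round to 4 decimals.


Project each component onto [-1, 3].
clip(0.2676) = 0.2676, clip(6.0902) = 3.0, clip(8.2741) = 3.0, clip(-0.9235) = -0.9235
Projection = [0.2676, 3.0, 3.0, -0.9235]
Squared diffs: [0.0, 9.5493, 27.8161, 0.0]
Distance = sqrt(37.3654) = 6.1127


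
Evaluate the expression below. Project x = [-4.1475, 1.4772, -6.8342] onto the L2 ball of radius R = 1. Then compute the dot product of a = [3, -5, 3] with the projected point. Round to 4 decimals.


Step 1: Compute ||x|| (intermediates to 6 decimals).
||x|| = sqrt((-4.1475)^2 + 1.4772^2 + (-6.8342)^2) = 8.129586
Step 2: Project.
Since ||x|| > R, scale = R/||x|| = 1/8.129586 = 0.123007, proj(x) = scale * x
proj(x) = [-0.510172, 0.181706, -0.840654]
Step 3: Dot product.
a^T * proj(x) = 3*(-0.510172) - 5*0.181706 + 3*(-0.840654) = -4.961


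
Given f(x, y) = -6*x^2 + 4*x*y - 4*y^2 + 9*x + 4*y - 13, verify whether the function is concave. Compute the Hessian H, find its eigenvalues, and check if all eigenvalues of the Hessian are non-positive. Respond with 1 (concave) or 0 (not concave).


The Hessian of f(x,y) = -6*x^2 + 4*x*y - 4*y^2 + 9*x + 4*y - 13 is:
H = [[-12, 4], [4, -8]]
Trace = -12 - 8 = -20
Determinant = -12*-8 - (4)^2 = 80
Discriminant = (-20)^2 - 4*80 = 80.0
Eigenvalues: lambda_1 = -14.4721, lambda_2 = -5.5279
The function is concave.

1


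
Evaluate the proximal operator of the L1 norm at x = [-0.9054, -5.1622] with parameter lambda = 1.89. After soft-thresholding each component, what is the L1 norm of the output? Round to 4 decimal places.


Soft-thresholding with lambda = 1.89:
prox(-0.9054) = sign(-0.9054)*max(|-0.9054| - 1.89, 0) = 0.0
prox(-5.1622) = sign(-5.1622)*max(|-5.1622| - 1.89, 0) = -3.2722
prox(x) = [0.0, -3.2722]
||prox(x)||_1 = 0.0 + 3.2722 = 3.2722


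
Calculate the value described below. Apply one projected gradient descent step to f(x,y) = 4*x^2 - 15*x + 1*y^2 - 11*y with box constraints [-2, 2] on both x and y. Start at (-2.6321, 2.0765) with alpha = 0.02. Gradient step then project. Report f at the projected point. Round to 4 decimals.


Step 1: Compute gradient at (-2.6321, 2.0765).
grad_x = 2*4*-2.6321 - 15 = -36.0568
grad_y = 2*1*2.0765 - 11 = -6.847
Step 2: Gradient step.
x_raw = -2.6321 - 0.02*-36.0568 = -1.911
y_raw = 2.0765 - 0.02*-6.847 = 2.2134
Step 3: Project onto [-2, 2].
x_proj = clip(-1.911) = -1.911
y_proj = clip(2.2134) = 2.0
Step 4: Evaluate f.
f(-1.911, 2.0) = 25.2716


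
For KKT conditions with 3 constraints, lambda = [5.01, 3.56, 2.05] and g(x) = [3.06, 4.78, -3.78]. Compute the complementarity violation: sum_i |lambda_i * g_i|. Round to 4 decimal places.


KKT complementary slackness check:
lambda_1 * g_1 = 5.01 * 3.06 = 15.3306
lambda_2 * g_2 = 3.56 * 4.78 = 17.0168
lambda_3 * g_3 = 2.05 * -3.78 = -7.749
Total violation = 15.3306 + 17.0168 + 7.749 = 40.0964


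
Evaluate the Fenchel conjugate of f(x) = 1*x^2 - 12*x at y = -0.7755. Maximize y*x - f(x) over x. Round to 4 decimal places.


f*(y) = sup_x {y*x - a*x^2 - b*x} = sup_x {(y-b)*x - a*x^2}
FOC: (y - b) - 2a*x = 0 => x* = (y - b)/(2a)
x* = (-0.7755 + 12)/(2*1) = 5.6123
f*(-0.7755) = (y-b)^2/(4a) = (-0.7755 + 12)^2/(4*1)
= 125.9894/4 = 31.4974


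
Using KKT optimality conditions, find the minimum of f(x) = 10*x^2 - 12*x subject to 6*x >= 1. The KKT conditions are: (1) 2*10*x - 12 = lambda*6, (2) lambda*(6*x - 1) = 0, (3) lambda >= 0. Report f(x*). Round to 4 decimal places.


Step 1: Try lambda = 0 (constraint inactive).
Stationarity: 2*10*x - 12 = 0
x* = 12/(2*10) = 0.6
Check constraint: 6*0.6 = 3.6 >= 1 -- satisfied.
Step 2: Compute optimal value.
f(x*) = 10*0.6^2 - 12*0.6 = -3.6


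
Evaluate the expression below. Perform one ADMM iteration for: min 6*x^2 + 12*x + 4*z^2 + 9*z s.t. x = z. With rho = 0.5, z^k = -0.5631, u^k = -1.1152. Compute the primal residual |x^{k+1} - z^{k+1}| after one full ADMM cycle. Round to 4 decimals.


ADMM iteration with rho = 0.5, z^k = -0.5631, u^k = -1.1152
Step 1: x-update.
Minimize 6*x^2 + 12*x + (0.5/2)*(x + 0.5631 - 1.1152)^2
FOC: (2*6 + 0.5)*x = -12 + 0.5*(-0.5631 + 1.1152)
x^{k+1} = -0.9379
Step 2: z-update.
Minimize 4*z^2 + 9*z + (0.5/2)*(-0.9379 - z - 1.1152)^2
FOC: (2*4 + 0.5)*z = -9 + 0.5*(-0.9379 - 1.1152)
z^{k+1} = -1.1796
Step 3: u-update.
u^{k+1} = -1.1152 - 0.9379 + 1.1796 = -0.8735
Step 4: Primal residual = |-0.9379 + 1.1796| = 0.2417


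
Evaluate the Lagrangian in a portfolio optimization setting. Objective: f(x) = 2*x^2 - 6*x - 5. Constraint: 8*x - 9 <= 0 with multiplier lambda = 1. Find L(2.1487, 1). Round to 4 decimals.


Step 1: Evaluate f(x).
f(2.1487) = 2*2.1487^2 - 6*2.1487 - 5 = -8.6584
Step 2: Evaluate g(x).
g(2.1487) = 8*2.1487 - 9 = 8.1896
Step 3: Compute Lagrangian.
L = -8.6584 + 1*8.1896 = -0.4688


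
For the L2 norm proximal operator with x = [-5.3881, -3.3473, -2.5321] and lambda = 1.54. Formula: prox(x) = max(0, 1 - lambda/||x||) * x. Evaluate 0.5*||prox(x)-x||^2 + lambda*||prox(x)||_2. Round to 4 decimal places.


Step 1: Compute ||x||.
||x|| = 6.8299
Step 2: Compute scaling factor.
scale = max(0, 1 - 1.54/6.8299) = 0.7745
Step 3: prox(x) = [-4.1732, -2.5926, -1.9612]
||prox(x)|| = 5.2899
Step 4: Proximal objective.
0.5*||prox-x||^2 = 1.1858
lambda*||prox|| = 8.1464
Total = 9.3322


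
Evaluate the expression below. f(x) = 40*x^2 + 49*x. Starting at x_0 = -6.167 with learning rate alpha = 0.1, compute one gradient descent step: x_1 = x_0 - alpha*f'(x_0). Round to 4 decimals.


We compute the gradient at x_0 and apply the update.
f'(x) = 80*x + 49
f'(-6.167) = 80*-6.167 + 49 = -444.36
x_1 = -6.167 - 0.1*-444.36 = 38.269


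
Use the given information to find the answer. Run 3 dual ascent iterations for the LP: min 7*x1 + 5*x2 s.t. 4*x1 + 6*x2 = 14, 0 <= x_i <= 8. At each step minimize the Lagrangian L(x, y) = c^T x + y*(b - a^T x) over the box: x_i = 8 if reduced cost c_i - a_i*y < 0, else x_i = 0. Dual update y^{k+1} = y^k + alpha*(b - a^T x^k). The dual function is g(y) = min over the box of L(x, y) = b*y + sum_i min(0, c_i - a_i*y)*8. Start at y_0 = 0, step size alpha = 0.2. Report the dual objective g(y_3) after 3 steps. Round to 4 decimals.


Dual ascent for LP: min 7*x1 + 5*x2, 4*x1 + 6*x2 = 14, 0 <= x_i <= 8
Step 1: y^k = 0.0, reduced costs: (7.0, 5.0)
  x^k = (0.0, 0.0), subgradient = b - a^T x = 14.0
  y^{k+1} = 0.0 + 0.2*14.0 = 2.8
Step 2: y^k = 2.8, reduced costs: (-4.2, -11.8)
  x^k = (8.0, 8.0), subgradient = b - a^T x = -66.0
  y^{k+1} = 2.8 + 0.2*-66.0 = -10.4
Step 3: y^k = -10.4, reduced costs: (48.6, 67.4)
  x^k = (0.0, 0.0), subgradient = b - a^T x = 14.0
  y^{k+1} = -10.4 + 0.2*14.0 = -7.6
Dual objective at y_3 = -7.6: reduced costs (37.4, 50.6), box minimizer x = (0.0, 0.0)
g(y_3) = b*y + (c1 - a1*y)*x1 + (c2 - a2*y)*x2 = 14*(-7.6) + 37.4*0.0 + 50.6*0.0 = -106.4 + 0.0 + 0.0 = -106.4


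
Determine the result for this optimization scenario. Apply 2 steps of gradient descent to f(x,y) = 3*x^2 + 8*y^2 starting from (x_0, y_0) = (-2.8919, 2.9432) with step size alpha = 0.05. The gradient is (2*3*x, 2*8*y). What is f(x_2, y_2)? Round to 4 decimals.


Gradient descent on f(x,y) = 3*x^2 + 8*y^2.
Starting point: (-2.8919, 2.9432), alpha = 0.05
Step 1: grad_x = 2*3*-2.8919 = -17.3514, grad_y = 2*8*2.9432 = 47.0912
  x_1 = -2.8919 - 0.05*-17.3514 = -2.0243
  y_1 = 2.9432 - 0.05*47.0912 = 0.5886
Step 2: grad_x = 2*3*-2.0243 = -12.146, grad_y = 2*8*0.5886 = 9.4182
  x_2 = -2.0243 - 0.05*-12.146 = -1.417
  y_2 = 0.5886 - 0.05*9.4182 = 0.1177
f(-1.417, 0.1177) = 3*(-1.417)^2 + 8*0.1177^2 = 6.1348


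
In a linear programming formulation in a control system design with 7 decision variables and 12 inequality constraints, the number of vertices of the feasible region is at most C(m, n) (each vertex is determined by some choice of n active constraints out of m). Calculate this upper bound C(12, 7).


Each vertex corresponds to some choice of n active constraints out of m, so the number of vertices is at most C(m, n) = m! / (n!(m-n)!).
m = 12, n = 7
Numerator: 12 * 11 * 10 * 9 * 8 * 7 * 6
Denominator: 7! = 5040
C(12, 7) = 792


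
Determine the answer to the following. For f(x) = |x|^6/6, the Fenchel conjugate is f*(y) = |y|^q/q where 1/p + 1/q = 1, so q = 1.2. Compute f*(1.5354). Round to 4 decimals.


The conjugate exponent q satisfies 1/p + 1/q = 1.
p = 6, so q = 6/(6 - 1) = 1.2
|y|^q = 1.5354^1.2 = 1.6729
f*(1.5354) = 1.6729 / 1.2 = 1.3941


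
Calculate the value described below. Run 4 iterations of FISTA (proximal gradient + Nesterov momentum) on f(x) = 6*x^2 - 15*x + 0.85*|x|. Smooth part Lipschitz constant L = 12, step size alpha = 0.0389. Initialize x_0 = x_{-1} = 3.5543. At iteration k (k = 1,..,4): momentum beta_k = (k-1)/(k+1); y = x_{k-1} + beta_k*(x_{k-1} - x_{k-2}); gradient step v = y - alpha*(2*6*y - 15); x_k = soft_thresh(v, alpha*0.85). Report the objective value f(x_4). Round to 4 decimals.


FISTA on f(x) = 6*x^2 - 15*x + 0.85*|x|
L = 12, alpha = 0.0389
Iteration 1: beta = 0.0, y = 3.5543 + 0.0*(3.5543 - 3.5543) = 3.5543
  grad(y) = 27.6516, v = y - alpha*grad = 2.4787
  prox(v) = soft_thresh(2.4787, 0.0331) = 2.4456
Iteration 2: beta = 0.3333, y = 2.4456 + 0.3333*(2.4456 - 3.5543) = 2.076
  grad(y) = 9.9122, v = y - alpha*grad = 1.6904
  prox(v) = soft_thresh(1.6904, 0.0331) = 1.6574
Iteration 3: beta = 0.5, y = 1.6574 + 0.5*(1.6574 - 2.4456) = 1.2633
  grad(y) = 0.1591, v = y - alpha*grad = 1.2571
  prox(v) = soft_thresh(1.2571, 0.0331) = 1.224
Iteration 4: beta = 0.6, y = 1.224 + 0.6*(1.224 - 1.6574) = 0.964
  grad(y) = -3.4322, v = y - alpha*grad = 1.0975
  prox(v) = soft_thresh(1.0975, 0.0331) = 1.0644
f(x_4) = 6*1.0644^2 - 15*1.0644 + 0.85*|1.0644| = -8.2636


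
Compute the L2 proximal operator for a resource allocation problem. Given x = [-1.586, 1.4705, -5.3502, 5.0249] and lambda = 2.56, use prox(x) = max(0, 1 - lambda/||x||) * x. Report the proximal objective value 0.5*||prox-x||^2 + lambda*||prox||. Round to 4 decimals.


Step 1: Compute ||x||.
||x|| = 7.6519
Step 2: Compute scaling factor.
scale = max(0, 1 - 2.56/7.6519) = 0.6654
Step 3: prox(x) = [-1.0554, 0.9785, -3.5603, 3.3438]
||prox(x)|| = 5.0919
Step 4: Proximal objective.
0.5*||prox-x||^2 = 3.2768
lambda*||prox|| = 13.0353
Total = 16.3121


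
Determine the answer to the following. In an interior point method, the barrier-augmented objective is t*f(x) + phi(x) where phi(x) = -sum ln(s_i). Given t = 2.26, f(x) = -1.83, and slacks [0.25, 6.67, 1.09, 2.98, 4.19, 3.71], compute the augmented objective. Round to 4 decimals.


Step 1: Compute log-barrier.
ln values: [-1.3863, 1.8976, 0.0862, 1.0919, 1.4327, 1.311]
phi = -(-1.3863 + 1.8976 + 0.0862 + 1.0919 + 1.4327 + 1.311) = -4.4332
Step 2: Compute augmented objective.
t*f(x) = 2.26*-1.83 = -4.1358
Total = -4.1358 - 4.4332 = -8.569


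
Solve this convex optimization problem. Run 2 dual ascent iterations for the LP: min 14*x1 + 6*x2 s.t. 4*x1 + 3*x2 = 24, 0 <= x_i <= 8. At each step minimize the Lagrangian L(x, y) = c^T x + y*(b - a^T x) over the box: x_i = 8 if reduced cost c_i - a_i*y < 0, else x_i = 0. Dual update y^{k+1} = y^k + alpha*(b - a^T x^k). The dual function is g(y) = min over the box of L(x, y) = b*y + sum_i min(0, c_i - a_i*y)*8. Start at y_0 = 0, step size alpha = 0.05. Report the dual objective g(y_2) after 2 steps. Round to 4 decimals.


Dual ascent for LP: min 14*x1 + 6*x2, 4*x1 + 3*x2 = 24, 0 <= x_i <= 8
Step 1: y^k = 0.0, reduced costs: (14.0, 6.0)
  x^k = (0.0, 0.0), subgradient = b - a^T x = 24.0
  y^{k+1} = 0.0 + 0.05*24.0 = 1.2
Step 2: y^k = 1.2, reduced costs: (9.2, 2.4)
  x^k = (0.0, 0.0), subgradient = b - a^T x = 24.0
  y^{k+1} = 1.2 + 0.05*24.0 = 2.4
Dual objective at y_2 = 2.4: reduced costs (4.4, -1.2), box minimizer x = (0.0, 8.0)
g(y_2) = b*y + (c1 - a1*y)*x1 + (c2 - a2*y)*x2 = 24*2.4 + 4.4*0.0 + (-1.2)*8.0 = 57.6 + 0.0 - 9.6 = 48.0


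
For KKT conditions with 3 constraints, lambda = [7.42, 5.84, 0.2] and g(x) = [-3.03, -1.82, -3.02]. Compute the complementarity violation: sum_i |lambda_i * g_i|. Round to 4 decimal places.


KKT complementary slackness check:
lambda_1 * g_1 = 7.42 * -3.03 = -22.4826
lambda_2 * g_2 = 5.84 * -1.82 = -10.6288
lambda_3 * g_3 = 0.2 * -3.02 = -0.604
Total violation = 22.4826 + 10.6288 + 0.604 = 33.7154


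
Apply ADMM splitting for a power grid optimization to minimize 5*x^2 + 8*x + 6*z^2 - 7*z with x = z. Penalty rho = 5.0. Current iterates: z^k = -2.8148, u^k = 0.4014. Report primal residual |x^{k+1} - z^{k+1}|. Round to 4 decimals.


ADMM iteration with rho = 5.0, z^k = -2.8148, u^k = 0.4014
Step 1: x-update.
Minimize 5*x^2 + 8*x + (5.0/2)*(x + 2.8148 + 0.4014)^2
FOC: (2*5 + 5.0)*x = -8 + 5.0*(-2.8148 - 0.4014)
x^{k+1} = -1.6054
Step 2: z-update.
Minimize 6*z^2 - 7*z + (5.0/2)*(-1.6054 - z + 0.4014)^2
FOC: (2*6 + 5.0)*z = 7 + 5.0*(-1.6054 + 0.4014)
z^{k+1} = 0.0576
Step 3: u-update.
u^{k+1} = 0.4014 - 1.6054 - 0.0576 = -1.2616
Step 4: Primal residual = |-1.6054 - 0.0576| = 1.663


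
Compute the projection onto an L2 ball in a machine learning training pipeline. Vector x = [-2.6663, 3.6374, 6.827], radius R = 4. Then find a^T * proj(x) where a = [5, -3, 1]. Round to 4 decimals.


Step 1: Compute ||x|| (intermediates to 6 decimals).
||x|| = sqrt((-2.6663)^2 + 3.6374^2 + 6.827^2) = 8.182161
Step 2: Project.
Since ||x|| > R, scale = R/||x|| = 4/8.182161 = 0.488868, proj(x) = scale * x
proj(x) = [-1.303469, 1.778208, 3.337502]
Step 3: Dot product.
a^T * proj(x) = 5*(-1.303469) - 3*1.778208 + 1*3.337502 = -8.5145


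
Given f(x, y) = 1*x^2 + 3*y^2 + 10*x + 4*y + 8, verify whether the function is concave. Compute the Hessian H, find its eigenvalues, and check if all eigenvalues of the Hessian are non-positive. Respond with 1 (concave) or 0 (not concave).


The Hessian of f(x,y) = 1*x^2 + 3*y^2 + 10*x + 4*y + 8 is:
H = [[2, 0], [0, 6]]
Trace = 2 + 6 = 8
Determinant = 2*6 - (0)^2 = 12
Discriminant = (8)^2 - 4*12 = 16.0
Eigenvalues: lambda_1 = 2.0, lambda_2 = 6.0
The function is not concave.

0


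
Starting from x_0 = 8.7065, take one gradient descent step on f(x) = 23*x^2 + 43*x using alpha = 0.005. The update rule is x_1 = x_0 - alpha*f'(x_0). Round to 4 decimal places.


We compute the gradient at x_0 and apply the update.
f'(x) = 46*x + 43
f'(8.7065) = 46*8.7065 + 43 = 443.499
x_1 = 8.7065 - 0.005*443.499 = 6.489


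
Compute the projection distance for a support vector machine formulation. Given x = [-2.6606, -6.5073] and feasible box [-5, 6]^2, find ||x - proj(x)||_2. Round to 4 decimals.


Project each component onto [-5, 6].
clip(-2.6606) = -2.6606, clip(-6.5073) = -5.0
Projection = [-2.6606, -5.0]
Squared diffs: [0.0, 2.272]
Distance = sqrt(2.272) = 1.5073


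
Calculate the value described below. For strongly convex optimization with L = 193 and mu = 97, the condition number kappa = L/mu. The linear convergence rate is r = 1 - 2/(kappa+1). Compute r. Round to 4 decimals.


Step 1: Compute the condition number.
kappa = L/mu = 193/97 = 1.9897
Step 2: Compute the convergence rate.
r = 1 - 2/(kappa + 1) = 1 - 2*mu/(L + mu) = (L - mu)/(L + mu) = 96/290 = 0.331


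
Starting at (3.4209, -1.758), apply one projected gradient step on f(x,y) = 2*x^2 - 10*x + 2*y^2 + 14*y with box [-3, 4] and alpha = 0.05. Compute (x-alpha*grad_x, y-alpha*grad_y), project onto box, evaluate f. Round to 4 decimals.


Step 1: Compute gradient at (3.4209, -1.758).
grad_x = 2*2*3.4209 - 10 = 3.6836
grad_y = 2*2*-1.758 + 14 = 6.968
Step 2: Gradient step.
x_raw = 3.4209 - 0.05*3.6836 = 3.2367
y_raw = -1.758 - 0.05*6.968 = -2.1064
Step 3: Project onto [-3, 4].
x_proj = clip(3.2367) = 3.2367
y_proj = clip(-2.1064) = -2.1064
Step 4: Evaluate f.
f(3.2367, -2.1064) = -32.0302


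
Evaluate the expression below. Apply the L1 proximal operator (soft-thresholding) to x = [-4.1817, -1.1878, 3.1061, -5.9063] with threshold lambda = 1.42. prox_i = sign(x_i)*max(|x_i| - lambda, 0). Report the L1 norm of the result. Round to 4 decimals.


Soft-thresholding with lambda = 1.42:
prox(-4.1817) = sign(-4.1817)*max(|-4.1817| - 1.42, 0) = -2.7617
prox(-1.1878) = sign(-1.1878)*max(|-1.1878| - 1.42, 0) = 0.0
prox(3.1061) = sign(3.1061)*max(|3.1061| - 1.42, 0) = 1.6861
prox(-5.9063) = sign(-5.9063)*max(|-5.9063| - 1.42, 0) = -4.4863
prox(x) = [-2.7617, 0.0, 1.6861, -4.4863]
||prox(x)||_1 = 2.7617 + 0.0 + 1.6861 + 4.4863 = 8.9341


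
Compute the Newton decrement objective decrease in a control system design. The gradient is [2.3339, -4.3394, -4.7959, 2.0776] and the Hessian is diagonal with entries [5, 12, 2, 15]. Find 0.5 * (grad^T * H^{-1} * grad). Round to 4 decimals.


Step 1: H is diagonal, so H^(-1) * g = [0.4668, -0.3616, -2.398, 0.1385].
Step 2: g^T H^(-1) g = sum_i g_i^2 / H_ii
  = (2.3339)^2/5 + (-4.3394)^2/12 + (-4.7959)^2/2 + (2.0776)^2/15
  = 1.0894 + 1.5692 + 11.5003 + 0.2878 = 14.4467
Step 3: Objective decrease = 0.5 * g^T H^(-1) g = 7.2234


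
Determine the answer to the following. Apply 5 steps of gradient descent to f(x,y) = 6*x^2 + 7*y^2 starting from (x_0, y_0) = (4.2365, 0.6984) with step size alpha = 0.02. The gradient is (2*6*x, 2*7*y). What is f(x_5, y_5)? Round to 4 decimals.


Gradient descent on f(x,y) = 6*x^2 + 7*y^2.
Starting point: (4.2365, 0.6984), alpha = 0.02
Step 1: grad_x = 2*6*4.2365 = 50.838, grad_y = 2*7*0.6984 = 9.7776
  x_1 = 4.2365 - 0.02*50.838 = 3.2197
  y_1 = 0.6984 - 0.02*9.7776 = 0.5028
Step 2: grad_x = 2*6*3.2197 = 38.6369, grad_y = 2*7*0.5028 = 7.0399
  x_2 = 3.2197 - 0.02*38.6369 = 2.447
  y_2 = 0.5028 - 0.02*7.0399 = 0.3621
Step 3: grad_x = 2*6*2.447 = 29.364, grad_y = 2*7*0.3621 = 5.0687
  x_3 = 2.447 - 0.02*29.364 = 1.8597
  y_3 = 0.3621 - 0.02*5.0687 = 0.2607
Step 4: grad_x = 2*6*1.8597 = 22.3167, grad_y = 2*7*0.2607 = 3.6495
  x_4 = 1.8597 - 0.02*22.3167 = 1.4134
  y_4 = 0.2607 - 0.02*3.6495 = 0.1877
Step 5: grad_x = 2*6*1.4134 = 16.9607, grad_y = 2*7*0.1877 = 2.6276
  x_5 = 1.4134 - 0.02*16.9607 = 1.0742
  y_5 = 0.1877 - 0.02*2.6276 = 0.1351
f(1.0742, 0.1351) = 6*1.0742^2 + 7*0.1351^2 = 7.0509


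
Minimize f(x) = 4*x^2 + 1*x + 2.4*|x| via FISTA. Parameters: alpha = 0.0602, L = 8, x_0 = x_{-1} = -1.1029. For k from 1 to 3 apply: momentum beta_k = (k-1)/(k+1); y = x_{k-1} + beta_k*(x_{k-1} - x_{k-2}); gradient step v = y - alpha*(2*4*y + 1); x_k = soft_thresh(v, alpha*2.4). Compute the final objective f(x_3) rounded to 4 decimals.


FISTA on f(x) = 4*x^2 + 1*x + 2.4*|x|
L = 8, alpha = 0.0602
Iteration 1: beta = 0.0, y = -1.1029 + 0.0*(-1.1029 + 1.1029) = -1.1029
  grad(y) = -7.8232, v = y - alpha*grad = -0.6319
  prox(v) = soft_thresh(-0.6319, 0.1445) = -0.4875
Iteration 2: beta = 0.3333, y = -0.4875 + 0.3333*(-0.4875 + 1.1029) = -0.2823
  grad(y) = -1.2585, v = y - alpha*grad = -0.2066
  prox(v) = soft_thresh(-0.2066, 0.1445) = -0.0621
Iteration 3: beta = 0.5, y = -0.0621 + 0.5*(-0.0621 + 0.4875) = 0.1506
  grad(y) = 2.205, v = y - alpha*grad = 0.0179
  prox(v) = soft_thresh(0.0179, 0.1445) = 0.0
f(x_3) = 4*0.0^2 + 1*0.0 + 2.4*|0.0| = 0.0


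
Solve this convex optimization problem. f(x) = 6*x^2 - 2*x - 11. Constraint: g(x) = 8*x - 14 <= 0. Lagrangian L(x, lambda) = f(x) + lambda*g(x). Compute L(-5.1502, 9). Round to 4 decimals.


Step 1: Evaluate f(x).
f(-5.1502) = 6*(-5.1502)^2 - 2*(-5.1502) - 11 = 158.4478
Step 2: Evaluate g(x).
g(-5.1502) = 8*-5.1502 - 14 = -55.2016
Step 3: Compute Lagrangian.
L = 158.4478 + 9*-55.2016 = -338.3666


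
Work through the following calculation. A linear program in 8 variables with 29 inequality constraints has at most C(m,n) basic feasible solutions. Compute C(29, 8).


Each vertex corresponds to some choice of n active constraints out of m, so the number of vertices is at most C(m, n) = m! / (n!(m-n)!).
m = 29, n = 8
Numerator: 29 * 28 * 27 * 26 * 25 * 24 * 23 * 22
Denominator: 8! = 40320
C(29, 8) = 4292145


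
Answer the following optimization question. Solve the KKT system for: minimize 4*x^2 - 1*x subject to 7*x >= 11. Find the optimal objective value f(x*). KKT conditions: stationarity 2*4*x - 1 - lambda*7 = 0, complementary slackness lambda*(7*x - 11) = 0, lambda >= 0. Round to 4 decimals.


Step 1: Try lambda = 0 (constraint inactive).
x_unc = 1/(2*4) = 0.125
Check: 7*0.125 = 0.875 < 11 -- violated!
Step 2: Constraint must be active: 7*x = 11
x* = 11/7 = 1.5714 (rounded; the exact value 11/7 is used below)
lambda = (2*4*(11/7) - 1)/7 = 1.6531
Step 3: Compute optimal value.
f(x*) = 4*(11/7)^2 - 1*(11/7) = 8.3061


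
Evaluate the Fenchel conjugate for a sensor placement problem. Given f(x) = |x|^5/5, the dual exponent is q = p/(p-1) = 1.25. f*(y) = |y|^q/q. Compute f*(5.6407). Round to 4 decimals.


The conjugate exponent q satisfies 1/p + 1/q = 1.
p = 5, so q = 5/(5 - 1) = 1.25
|y|^q = 5.6407^1.25 = 8.6929
f*(5.6407) = 8.6929 / 1.25 = 6.9543


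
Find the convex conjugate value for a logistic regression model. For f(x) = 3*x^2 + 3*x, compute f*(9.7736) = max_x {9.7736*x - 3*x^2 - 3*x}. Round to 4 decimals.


f*(y) = sup_x {y*x - a*x^2 - b*x} = sup_x {(y-b)*x - a*x^2}
FOC: (y - b) - 2a*x = 0 => x* = (y - b)/(2a)
x* = (9.7736 - 3)/(2*3) = 1.1289
f*(9.7736) = (y-b)^2/(4a) = (9.7736 - 3)^2/(4*3)
= 45.8817/12 = 3.8235


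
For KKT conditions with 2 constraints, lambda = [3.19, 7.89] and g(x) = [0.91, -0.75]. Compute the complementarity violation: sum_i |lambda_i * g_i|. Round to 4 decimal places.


KKT complementary slackness check:
lambda_1 * g_1 = 3.19 * 0.91 = 2.9029
lambda_2 * g_2 = 7.89 * -0.75 = -5.9175
Total violation = 2.9029 + 5.9175 = 8.8204


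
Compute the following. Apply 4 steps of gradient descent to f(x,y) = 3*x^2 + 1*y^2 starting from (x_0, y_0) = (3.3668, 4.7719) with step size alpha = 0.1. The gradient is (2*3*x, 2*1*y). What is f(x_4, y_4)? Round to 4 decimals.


Gradient descent on f(x,y) = 3*x^2 + 1*y^2.
Starting point: (3.3668, 4.7719), alpha = 0.1
Step 1: grad_x = 2*3*3.3668 = 20.2008, grad_y = 2*1*4.7719 = 9.5438
  x_1 = 3.3668 - 0.1*20.2008 = 1.3467
  y_1 = 4.7719 - 0.1*9.5438 = 3.8175
Step 2: grad_x = 2*3*1.3467 = 8.0803, grad_y = 2*1*3.8175 = 7.635
  x_2 = 1.3467 - 0.1*8.0803 = 0.5387
  y_2 = 3.8175 - 0.1*7.635 = 3.054
Step 3: grad_x = 2*3*0.5387 = 3.2321, grad_y = 2*1*3.054 = 6.108
  x_3 = 0.5387 - 0.1*3.2321 = 0.2155
  y_3 = 3.054 - 0.1*6.108 = 2.4432
Step 4: grad_x = 2*3*0.2155 = 1.2929, grad_y = 2*1*2.4432 = 4.8864
  x_4 = 0.2155 - 0.1*1.2929 = 0.0862
  y_4 = 2.4432 - 0.1*4.8864 = 1.9546
f(0.0862, 1.9546) = 3*0.0862^2 + 1*1.9546^2 = 3.8426


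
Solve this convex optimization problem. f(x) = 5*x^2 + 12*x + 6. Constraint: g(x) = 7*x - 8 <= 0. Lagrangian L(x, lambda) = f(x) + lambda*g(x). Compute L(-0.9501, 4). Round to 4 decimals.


Step 1: Evaluate f(x).
f(-0.9501) = 5*(-0.9501)^2 + 12*(-0.9501) + 6 = -0.8877
Step 2: Evaluate g(x).
g(-0.9501) = 7*-0.9501 - 8 = -14.6507
Step 3: Compute Lagrangian.
L = -0.8877 + 4*-14.6507 = -59.4905


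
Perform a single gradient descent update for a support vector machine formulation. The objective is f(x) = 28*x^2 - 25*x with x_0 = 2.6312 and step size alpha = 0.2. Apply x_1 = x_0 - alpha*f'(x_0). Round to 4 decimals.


We compute the gradient at x_0 and apply the update.
f'(x) = 56*x - 25
f'(2.6312) = 56*2.6312 - 25 = 122.3472
x_1 = 2.6312 - 0.2*122.3472 = -21.8382


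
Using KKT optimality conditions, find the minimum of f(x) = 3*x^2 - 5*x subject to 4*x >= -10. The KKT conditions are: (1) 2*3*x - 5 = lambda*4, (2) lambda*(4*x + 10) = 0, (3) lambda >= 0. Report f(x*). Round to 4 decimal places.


Step 1: Try lambda = 0 (constraint inactive).
Stationarity: 2*3*x - 5 = 0
x* = 5/(2*3) = 5/6 = 0.8333 (rounded; the exact value 5/6 is used below)
Check constraint: 4*0.8333 = 3.3332 >= -10 -- satisfied.
Step 2: Compute optimal value.
f(x*) = 3*(5/6)^2 - 5*(5/6) = -2.0833


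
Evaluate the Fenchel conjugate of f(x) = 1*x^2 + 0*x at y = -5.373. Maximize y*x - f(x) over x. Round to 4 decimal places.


f*(y) = sup_x {y*x - a*x^2 - b*x} = sup_x {(y-b)*x - a*x^2}
FOC: (y - b) - 2a*x = 0 => x* = (y - b)/(2a)
x* = (-5.373 - 0)/(2*1) = -2.6865
f*(-5.373) = (y-b)^2/(4a) = (-5.373 - 0)^2/(4*1)
= 28.8691/4 = 7.2173


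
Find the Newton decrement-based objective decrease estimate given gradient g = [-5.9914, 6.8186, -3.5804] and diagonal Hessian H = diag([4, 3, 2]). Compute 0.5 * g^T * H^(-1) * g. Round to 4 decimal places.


Step 1: H is diagonal, so H^(-1) * g = [-1.4979, 2.2729, -1.7902].
Step 2: g^T H^(-1) g = sum_i g_i^2 / H_ii
  = (-5.9914)^2/4 + (6.8186)^2/3 + (-3.5804)^2/2
  = 8.9742 + 15.4978 + 6.4096 = 30.8816
Step 3: Objective decrease = 0.5 * g^T H^(-1) g = 15.4408


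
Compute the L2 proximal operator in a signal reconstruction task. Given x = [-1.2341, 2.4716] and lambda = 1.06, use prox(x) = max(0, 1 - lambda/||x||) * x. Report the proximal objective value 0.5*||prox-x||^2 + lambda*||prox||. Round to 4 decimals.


Step 1: Compute ||x||.
||x|| = 2.7626
Step 2: Compute scaling factor.
scale = max(0, 1 - 1.06/2.7626) = 0.6163
Step 3: prox(x) = [-0.7606, 1.5232]
||prox(x)|| = 1.7026
Step 4: Proximal objective.
0.5*||prox-x||^2 = 0.5618
lambda*||prox|| = 1.8048
Total = 2.3665


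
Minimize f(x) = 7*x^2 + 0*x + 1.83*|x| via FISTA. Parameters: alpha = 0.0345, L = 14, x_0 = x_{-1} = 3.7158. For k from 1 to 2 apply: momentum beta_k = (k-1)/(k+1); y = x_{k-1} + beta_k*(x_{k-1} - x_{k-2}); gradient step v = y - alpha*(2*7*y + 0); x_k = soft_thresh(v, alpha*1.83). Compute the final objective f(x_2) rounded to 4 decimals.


FISTA on f(x) = 7*x^2 + 0*x + 1.83*|x|
L = 14, alpha = 0.0345
Iteration 1: beta = 0.0, y = 3.7158 + 0.0*(3.7158 - 3.7158) = 3.7158
  grad(y) = 52.0212, v = y - alpha*grad = 1.9211
  prox(v) = soft_thresh(1.9211, 0.0631) = 1.8579
Iteration 2: beta = 0.3333, y = 1.8579 + 0.3333*(1.8579 - 3.7158) = 1.2386
  grad(y) = 17.341, v = y - alpha*grad = 0.6404
  prox(v) = soft_thresh(0.6404, 0.0631) = 0.5772
f(x_2) = 7*0.5772^2 + 0*0.5772 + 1.83*|0.5772| = 3.3888


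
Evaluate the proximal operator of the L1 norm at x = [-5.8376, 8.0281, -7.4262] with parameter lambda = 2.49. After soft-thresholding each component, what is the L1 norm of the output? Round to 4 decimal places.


Soft-thresholding with lambda = 2.49:
prox(-5.8376) = sign(-5.8376)*max(|-5.8376| - 2.49, 0) = -3.3476
prox(8.0281) = sign(8.0281)*max(|8.0281| - 2.49, 0) = 5.5381
prox(-7.4262) = sign(-7.4262)*max(|-7.4262| - 2.49, 0) = -4.9362
prox(x) = [-3.3476, 5.5381, -4.9362]
||prox(x)||_1 = 3.3476 + 5.5381 + 4.9362 = 13.8219


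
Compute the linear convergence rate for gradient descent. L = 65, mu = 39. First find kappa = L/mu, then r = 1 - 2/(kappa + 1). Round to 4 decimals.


Step 1: Compute the condition number.
kappa = L/mu = 65/39 = 1.6667
Step 2: Compute the convergence rate.
r = 1 - 2/(kappa + 1) = 1 - 2*mu/(L + mu) = (L - mu)/(L + mu) = 26/104 = 0.25


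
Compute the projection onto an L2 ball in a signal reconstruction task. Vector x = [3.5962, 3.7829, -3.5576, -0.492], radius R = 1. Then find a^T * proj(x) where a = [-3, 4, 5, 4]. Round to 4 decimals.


Step 1: Compute ||x|| (intermediates to 6 decimals).
||x|| = sqrt(3.5962^2 + 3.7829^2 + (-3.5576)^2 + (-0.492)^2) = 6.335737
Step 2: Project.
Since ||x|| > R, scale = R/||x|| = 1/6.335737 = 0.157835, proj(x) = scale * x
proj(x) = [0.567606, 0.597074, -0.561514, -0.077655]
Step 3: Dot product.
a^T * proj(x) = -3*0.567606 + 4*0.597074 + 5*(-0.561514) + 4*(-0.077655) = -2.4327


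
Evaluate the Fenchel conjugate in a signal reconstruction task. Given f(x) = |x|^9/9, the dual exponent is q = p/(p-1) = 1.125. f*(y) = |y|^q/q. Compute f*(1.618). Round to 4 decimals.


The conjugate exponent q satisfies 1/p + 1/q = 1.
p = 9, so q = 9/(9 - 1) = 1.125
|y|^q = 1.618^1.125 = 1.7183
f*(1.618) = 1.7183 / 1.125 = 1.5274


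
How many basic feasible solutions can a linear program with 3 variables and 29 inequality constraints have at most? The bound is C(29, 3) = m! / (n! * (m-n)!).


Each vertex corresponds to some choice of n active constraints out of m, so the number of vertices is at most C(m, n) = m! / (n!(m-n)!).
m = 29, n = 3
Numerator: 29 * 28 * 27
Denominator: 3! = 6
C(29, 3) = 3654


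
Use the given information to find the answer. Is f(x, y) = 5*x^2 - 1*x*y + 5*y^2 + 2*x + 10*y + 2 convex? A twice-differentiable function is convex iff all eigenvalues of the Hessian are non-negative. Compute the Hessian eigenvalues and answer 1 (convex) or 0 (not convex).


The Hessian of f(x,y) = 5*x^2 - 1*x*y + 5*y^2 + 2*x + 10*y + 2 is:
H = [[10, -1], [-1, 10]]
Trace = 10 + 10 = 20
Determinant = 10*10 - (-1)^2 = 99
Discriminant = (20)^2 - 4*99 = 4.0
Eigenvalues: lambda_1 = 9.0, lambda_2 = 11.0
The function is convex.

1


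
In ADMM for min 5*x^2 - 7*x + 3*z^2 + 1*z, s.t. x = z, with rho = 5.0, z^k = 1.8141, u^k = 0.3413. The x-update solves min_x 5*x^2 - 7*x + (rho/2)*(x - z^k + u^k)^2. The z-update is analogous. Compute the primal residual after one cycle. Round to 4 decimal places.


ADMM iteration with rho = 5.0, z^k = 1.8141, u^k = 0.3413
Step 1: x-update.
Minimize 5*x^2 - 7*x + (5.0/2)*(x - 1.8141 + 0.3413)^2
FOC: (2*5 + 5.0)*x = 7 + 5.0*(1.8141 - 0.3413)
x^{k+1} = 0.9576
Step 2: z-update.
Minimize 3*z^2 + 1*z + (5.0/2)*(0.9576 - z + 0.3413)^2
FOC: (2*3 + 5.0)*z = -1 + 5.0*(0.9576 + 0.3413)
z^{k+1} = 0.4995
Step 3: u-update.
u^{k+1} = 0.3413 + 0.9576 - 0.4995 = 0.7994
Step 4: Primal residual = |0.9576 - 0.4995| = 0.4581


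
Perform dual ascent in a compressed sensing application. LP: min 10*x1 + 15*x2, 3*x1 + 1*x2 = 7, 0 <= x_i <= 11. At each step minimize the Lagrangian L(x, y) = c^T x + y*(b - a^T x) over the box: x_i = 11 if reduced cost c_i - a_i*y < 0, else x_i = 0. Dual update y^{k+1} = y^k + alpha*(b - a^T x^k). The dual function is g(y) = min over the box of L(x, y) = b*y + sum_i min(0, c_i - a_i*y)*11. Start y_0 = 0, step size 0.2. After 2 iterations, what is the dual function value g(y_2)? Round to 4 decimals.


Dual ascent for LP: min 10*x1 + 15*x2, 3*x1 + 1*x2 = 7, 0 <= x_i <= 11
Step 1: y^k = 0.0, reduced costs: (10.0, 15.0)
  x^k = (0.0, 0.0), subgradient = b - a^T x = 7.0
  y^{k+1} = 0.0 + 0.2*7.0 = 1.4
Step 2: y^k = 1.4, reduced costs: (5.8, 13.6)
  x^k = (0.0, 0.0), subgradient = b - a^T x = 7.0
  y^{k+1} = 1.4 + 0.2*7.0 = 2.8
Dual objective at y_2 = 2.8: reduced costs (1.6, 12.2), box minimizer x = (0.0, 0.0)
g(y_2) = b*y + (c1 - a1*y)*x1 + (c2 - a2*y)*x2 = 7*2.8 + 1.6*0.0 + 12.2*0.0 = 19.6 + 0.0 + 0.0 = 19.6


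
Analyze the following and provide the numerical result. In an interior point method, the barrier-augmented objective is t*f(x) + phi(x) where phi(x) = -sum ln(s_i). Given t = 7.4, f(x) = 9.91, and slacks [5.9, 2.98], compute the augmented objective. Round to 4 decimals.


Step 1: Compute log-barrier.
ln values: [1.775, 1.0919]
phi = -(1.775 + 1.0919) = -2.8669
Step 2: Compute augmented objective.
t*f(x) = 7.4*9.91 = 73.334
Total = 73.334 - 2.8669 = 70.4671


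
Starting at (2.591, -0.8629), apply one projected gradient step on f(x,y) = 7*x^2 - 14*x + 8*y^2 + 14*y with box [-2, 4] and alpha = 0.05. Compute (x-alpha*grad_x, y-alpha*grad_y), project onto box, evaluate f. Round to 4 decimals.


Step 1: Compute gradient at (2.591, -0.8629).
grad_x = 2*7*2.591 - 14 = 22.274
grad_y = 2*8*-0.8629 + 14 = 0.1936
Step 2: Gradient step.
x_raw = 2.591 - 0.05*22.274 = 1.4773
y_raw = -0.8629 - 0.05*0.1936 = -0.8726
Step 3: Project onto [-2, 4].
x_proj = clip(1.4773) = 1.4773
y_proj = clip(-0.8726) = -0.8726
Step 4: Evaluate f.
f(1.4773, -0.8726) = -11.5302


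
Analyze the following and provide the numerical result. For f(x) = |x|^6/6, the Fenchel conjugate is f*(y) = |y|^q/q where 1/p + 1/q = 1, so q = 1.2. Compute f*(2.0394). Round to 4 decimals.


The conjugate exponent q satisfies 1/p + 1/q = 1.
p = 6, so q = 6/(6 - 1) = 1.2
|y|^q = 2.0394^1.2 = 2.3518
f*(2.0394) = 2.3518 / 1.2 = 1.9598


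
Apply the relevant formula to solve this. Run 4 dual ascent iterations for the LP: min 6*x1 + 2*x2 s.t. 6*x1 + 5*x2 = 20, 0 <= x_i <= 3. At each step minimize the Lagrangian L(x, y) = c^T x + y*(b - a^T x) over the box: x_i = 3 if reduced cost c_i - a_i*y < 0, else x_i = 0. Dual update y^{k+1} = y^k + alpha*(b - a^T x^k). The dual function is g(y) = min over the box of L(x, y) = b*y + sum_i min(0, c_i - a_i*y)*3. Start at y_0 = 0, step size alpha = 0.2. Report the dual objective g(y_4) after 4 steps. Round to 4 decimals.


Dual ascent for LP: min 6*x1 + 2*x2, 6*x1 + 5*x2 = 20, 0 <= x_i <= 3
Step 1: y^k = 0.0, reduced costs: (6.0, 2.0)
  x^k = (0.0, 0.0), subgradient = b - a^T x = 20.0
  y^{k+1} = 0.0 + 0.2*20.0 = 4.0
Step 2: y^k = 4.0, reduced costs: (-18.0, -18.0)
  x^k = (3.0, 3.0), subgradient = b - a^T x = -13.0
  y^{k+1} = 4.0 + 0.2*-13.0 = 1.4
Step 3: y^k = 1.4, reduced costs: (-2.4, -5.0)
  x^k = (3.0, 3.0), subgradient = b - a^T x = -13.0
  y^{k+1} = 1.4 + 0.2*-13.0 = -1.2
Step 4: y^k = -1.2, reduced costs: (13.2, 8.0)
  x^k = (0.0, 0.0), subgradient = b - a^T x = 20.0
  y^{k+1} = -1.2 + 0.2*20.0 = 2.8
Dual objective at y_4 = 2.8: reduced costs (-10.8, -12.0), box minimizer x = (3.0, 3.0)
g(y_4) = b*y + (c1 - a1*y)*x1 + (c2 - a2*y)*x2 = 20*2.8 + (-10.8)*3.0 + (-12.0)*3.0 = 56.0 - 32.4 - 36.0 = -12.4


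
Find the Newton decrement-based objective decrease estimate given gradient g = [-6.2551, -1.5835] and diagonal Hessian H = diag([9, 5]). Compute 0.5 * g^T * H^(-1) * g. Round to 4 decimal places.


Step 1: H is diagonal, so H^(-1) * g = [-0.695, -0.3167].
Step 2: g^T H^(-1) g = sum_i g_i^2 / H_ii
  = (-6.2551)^2/9 + (-1.5835)^2/5
  = 4.3474 + 0.5015 = 4.8489
Step 3: Objective decrease = 0.5 * g^T H^(-1) g = 2.4244


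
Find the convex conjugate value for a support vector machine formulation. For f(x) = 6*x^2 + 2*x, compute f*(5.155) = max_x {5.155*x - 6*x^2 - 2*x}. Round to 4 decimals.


f*(y) = sup_x {y*x - a*x^2 - b*x} = sup_x {(y-b)*x - a*x^2}
FOC: (y - b) - 2a*x = 0 => x* = (y - b)/(2a)
x* = (5.155 - 2)/(2*6) = 0.2629
f*(5.155) = (y-b)^2/(4a) = (5.155 - 2)^2/(4*6)
= 9.954/24 = 0.4148


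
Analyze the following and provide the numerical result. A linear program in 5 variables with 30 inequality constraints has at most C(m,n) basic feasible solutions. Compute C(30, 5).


Each vertex corresponds to some choice of n active constraints out of m, so the number of vertices is at most C(m, n) = m! / (n!(m-n)!).
m = 30, n = 5
Numerator: 30 * 29 * 28 * 27 * 26
Denominator: 5! = 120
C(30, 5) = 142506


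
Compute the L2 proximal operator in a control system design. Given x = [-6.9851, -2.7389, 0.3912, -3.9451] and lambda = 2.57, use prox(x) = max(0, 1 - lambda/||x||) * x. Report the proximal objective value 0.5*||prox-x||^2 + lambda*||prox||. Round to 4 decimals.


Step 1: Compute ||x||.
||x|| = 8.4859
Step 2: Compute scaling factor.
scale = max(0, 1 - 2.57/8.4859) = 0.6971
Step 3: prox(x) = [-4.8696, -1.9094, 0.2727, -2.7503]
||prox(x)|| = 5.9159
Step 4: Proximal objective.
0.5*||prox-x||^2 = 3.3025
lambda*||prox|| = 15.2039
Total = 18.5062


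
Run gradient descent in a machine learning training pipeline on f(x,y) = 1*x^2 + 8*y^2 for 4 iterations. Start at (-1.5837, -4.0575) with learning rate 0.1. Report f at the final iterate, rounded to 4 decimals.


Gradient descent on f(x,y) = 1*x^2 + 8*y^2.
Starting point: (-1.5837, -4.0575), alpha = 0.1
Step 1: grad_x = 2*1*-1.5837 = -3.1674, grad_y = 2*8*-4.0575 = -64.92
  x_1 = -1.5837 - 0.1*-3.1674 = -1.267
  y_1 = -4.0575 - 0.1*-64.92 = 2.4345
Step 2: grad_x = 2*1*-1.267 = -2.5339, grad_y = 2*8*2.4345 = 38.952
  x_2 = -1.267 - 0.1*-2.5339 = -1.0136
  y_2 = 2.4345 - 0.1*38.952 = -1.4607
Step 3: grad_x = 2*1*-1.0136 = -2.0271, grad_y = 2*8*-1.4607 = -23.3712
  x_3 = -1.0136 - 0.1*-2.0271 = -0.8109
  y_3 = -1.4607 - 0.1*-23.3712 = 0.8764
Step 4: grad_x = 2*1*-0.8109 = -1.6217, grad_y = 2*8*0.8764 = 14.0227
  x_4 = -0.8109 - 0.1*-1.6217 = -0.6487
  y_4 = 0.8764 - 0.1*14.0227 = -0.5259
f(-0.6487, -0.5259) = 1*(-0.6487)^2 + 8*(-0.5259)^2 = 2.633


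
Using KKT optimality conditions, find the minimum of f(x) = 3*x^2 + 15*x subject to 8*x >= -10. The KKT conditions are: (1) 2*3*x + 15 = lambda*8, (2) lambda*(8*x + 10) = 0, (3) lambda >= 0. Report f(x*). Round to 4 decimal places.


Step 1: Try lambda = 0 (constraint inactive).
x_unc = -15/(2*3) = -2.5
Check: 8*-2.5 = -20.0 < -10 -- violated!
Step 2: Constraint must be active: 8*x = -10
x* = -10/8 = -1.25
lambda = (2*3*(-1.25) + 15)/8 = 0.9375
Step 3: Compute optimal value.
f(x*) = 3*(-1.25)^2 + 15*(-1.25) = -14.0625


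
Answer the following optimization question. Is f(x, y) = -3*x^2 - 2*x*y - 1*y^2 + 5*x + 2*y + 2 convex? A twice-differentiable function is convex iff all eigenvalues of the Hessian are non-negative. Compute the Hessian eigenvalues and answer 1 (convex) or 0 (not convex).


The Hessian of f(x,y) = -3*x^2 - 2*x*y - 1*y^2 + 5*x + 2*y + 2 is:
H = [[-6, -2], [-2, -2]]
Trace = -6 - 2 = -8
Determinant = -6*-2 - (-2)^2 = 8
Discriminant = (-8)^2 - 4*8 = 32.0
Eigenvalues: lambda_1 = -6.8284, lambda_2 = -1.1716
The function is not convex.

0


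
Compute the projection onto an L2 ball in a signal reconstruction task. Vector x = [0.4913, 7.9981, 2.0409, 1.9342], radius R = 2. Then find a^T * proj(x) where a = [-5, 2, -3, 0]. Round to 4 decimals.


Step 1: Compute ||x|| (intermediates to 6 decimals).
||x|| = sqrt(0.4913^2 + 7.9981^2 + 2.0409^2 + 1.9342^2) = 8.492195
Step 2: Project.
Since ||x|| > R, scale = R/||x|| = 2/8.492195 = 0.23551, proj(x) = scale * x
proj(x) = [0.115706, 1.883633, 0.480652, 0.455523]
Step 3: Dot product.
a^T * proj(x) = -5*0.115706 + 2*1.883633 - 3*0.480652 + 0*0.455523 = 1.7468


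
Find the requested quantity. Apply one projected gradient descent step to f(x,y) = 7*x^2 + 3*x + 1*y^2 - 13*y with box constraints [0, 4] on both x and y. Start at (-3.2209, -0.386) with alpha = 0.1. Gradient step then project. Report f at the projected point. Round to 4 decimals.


Step 1: Compute gradient at (-3.2209, -0.386).
grad_x = 2*7*-3.2209 + 3 = -42.0926
grad_y = 2*1*-0.386 - 13 = -13.772
Step 2: Gradient step.
x_raw = -3.2209 - 0.1*-42.0926 = 0.9884
y_raw = -0.386 - 0.1*-13.772 = 0.9912
Step 3: Project onto [0, 4].
x_proj = clip(0.9884) = 0.9884
y_proj = clip(0.9912) = 0.9912
Step 4: Evaluate f.
f(0.9884, 0.9912) = -2.1001


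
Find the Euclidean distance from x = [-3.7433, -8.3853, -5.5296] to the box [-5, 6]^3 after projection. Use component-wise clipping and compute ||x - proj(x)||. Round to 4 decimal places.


Project each component onto [-5, 6].
clip(-3.7433) = -3.7433, clip(-8.3853) = -5.0, clip(-5.5296) = -5.0
Projection = [-3.7433, -5.0, -5.0]
Squared diffs: [0.0, 11.4603, 0.2805]
Distance = sqrt(11.7408) = 3.4265


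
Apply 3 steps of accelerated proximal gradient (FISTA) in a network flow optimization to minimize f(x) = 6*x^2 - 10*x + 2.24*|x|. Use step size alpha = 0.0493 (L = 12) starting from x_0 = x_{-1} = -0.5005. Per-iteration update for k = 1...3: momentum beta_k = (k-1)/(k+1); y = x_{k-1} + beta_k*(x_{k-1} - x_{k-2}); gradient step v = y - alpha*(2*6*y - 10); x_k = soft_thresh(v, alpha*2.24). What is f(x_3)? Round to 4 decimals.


FISTA on f(x) = 6*x^2 - 10*x + 2.24*|x|
L = 12, alpha = 0.0493
Iteration 1: beta = 0.0, y = -0.5005 + 0.0*(-0.5005 + 0.5005) = -0.5005
  grad(y) = -16.006, v = y - alpha*grad = 0.2886
  prox(v) = soft_thresh(0.2886, 0.1104) = 0.1782
Iteration 2: beta = 0.3333, y = 0.1782 + 0.3333*(0.1782 + 0.5005) = 0.4044
  grad(y) = -5.1474, v = y - alpha*grad = 0.6582
  prox(v) = soft_thresh(0.6582, 0.1104) = 0.5477
Iteration 3: beta = 0.5, y = 0.5477 + 0.5*(0.5477 - 0.1782) = 0.7325
  grad(y) = -1.21, v = y - alpha*grad = 0.7922
  prox(v) = soft_thresh(0.7922, 0.1104) = 0.6817
f(x_3) = 6*0.6817^2 - 10*0.6817 + 2.24*|0.6817| = -2.5017
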